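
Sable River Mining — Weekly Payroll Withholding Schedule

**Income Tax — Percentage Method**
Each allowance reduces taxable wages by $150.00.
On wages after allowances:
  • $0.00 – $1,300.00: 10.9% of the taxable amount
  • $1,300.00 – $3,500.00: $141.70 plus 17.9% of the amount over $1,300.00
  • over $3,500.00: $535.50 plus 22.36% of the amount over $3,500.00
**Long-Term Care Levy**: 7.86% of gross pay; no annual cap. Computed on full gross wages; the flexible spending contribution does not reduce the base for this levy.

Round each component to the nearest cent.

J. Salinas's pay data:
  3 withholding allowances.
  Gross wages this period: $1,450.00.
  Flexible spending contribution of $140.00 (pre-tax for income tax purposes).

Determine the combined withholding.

$207.71

Income Tax: taxable = $1,450.00 − $140.00 − 3×$150.00 = $860.00
  10.9% × $860.00 = $93.74
Long-Term Care Levy: 7.86% × $1,450.00 = $113.97
Total: $93.74 + $113.97 = $207.71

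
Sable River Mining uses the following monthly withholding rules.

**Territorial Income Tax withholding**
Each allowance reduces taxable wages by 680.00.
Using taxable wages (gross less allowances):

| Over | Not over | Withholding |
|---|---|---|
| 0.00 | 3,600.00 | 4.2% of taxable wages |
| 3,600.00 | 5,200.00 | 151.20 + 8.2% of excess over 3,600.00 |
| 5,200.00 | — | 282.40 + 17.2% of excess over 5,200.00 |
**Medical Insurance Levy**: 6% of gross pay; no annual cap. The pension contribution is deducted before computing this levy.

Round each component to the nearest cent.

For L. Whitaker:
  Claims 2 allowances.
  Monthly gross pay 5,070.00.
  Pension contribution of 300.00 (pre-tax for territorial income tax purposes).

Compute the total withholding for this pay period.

Territorial Income Tax: taxable = 5,070.00 − 300.00 − 2×680.00 = 3,410.00
  4.2% × 3,410.00 = 143.22
Medical Insurance Levy: 6% × 4,770.00 = 286.20
Total: 143.22 + 286.20 = 429.42

429.42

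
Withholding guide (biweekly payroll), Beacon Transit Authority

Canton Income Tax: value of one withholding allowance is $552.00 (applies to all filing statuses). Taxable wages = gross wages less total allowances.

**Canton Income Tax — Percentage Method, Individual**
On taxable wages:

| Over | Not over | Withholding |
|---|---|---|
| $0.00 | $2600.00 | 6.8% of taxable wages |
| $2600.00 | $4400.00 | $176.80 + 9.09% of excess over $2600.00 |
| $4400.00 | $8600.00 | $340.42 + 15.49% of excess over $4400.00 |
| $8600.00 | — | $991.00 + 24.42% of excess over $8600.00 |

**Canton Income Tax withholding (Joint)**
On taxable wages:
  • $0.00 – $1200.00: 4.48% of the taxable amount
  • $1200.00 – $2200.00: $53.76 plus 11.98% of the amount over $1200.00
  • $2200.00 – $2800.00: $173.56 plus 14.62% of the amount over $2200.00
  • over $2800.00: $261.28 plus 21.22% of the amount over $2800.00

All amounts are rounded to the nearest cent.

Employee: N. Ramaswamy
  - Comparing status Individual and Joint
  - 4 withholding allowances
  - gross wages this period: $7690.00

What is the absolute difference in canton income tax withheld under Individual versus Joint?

$322.38

Canton Income Tax (Individual): taxable = $7690.00 − 4×$552.00 = $5482.00
  $340.42 + 15.49% × ($5482.00 − $4400.00) = $340.42 + 15.49% × $1082.00 = $508.02
Canton Income Tax (Joint): taxable = $7690.00 − 4×$552.00 = $5482.00
  $261.28 + 21.22% × ($5482.00 − $2800.00) = $261.28 + 21.22% × $2682.00 = $830.40
Difference: |$508.02 − $830.40| = $322.38 (higher under Joint)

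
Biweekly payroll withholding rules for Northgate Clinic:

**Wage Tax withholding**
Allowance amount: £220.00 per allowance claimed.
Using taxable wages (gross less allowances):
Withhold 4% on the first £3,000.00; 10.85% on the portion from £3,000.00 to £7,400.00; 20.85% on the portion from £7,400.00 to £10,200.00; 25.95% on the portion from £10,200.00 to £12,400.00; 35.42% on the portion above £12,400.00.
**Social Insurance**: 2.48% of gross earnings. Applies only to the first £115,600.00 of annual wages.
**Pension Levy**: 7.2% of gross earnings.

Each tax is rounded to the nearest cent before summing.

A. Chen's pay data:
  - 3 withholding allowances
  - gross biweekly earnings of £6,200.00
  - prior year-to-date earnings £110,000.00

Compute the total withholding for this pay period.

£980.87

Wage Tax: taxable = £6,200.00 − 3×£220.00 = £5,540.00
  £120.00 + 10.85% × (£5,540.00 − £3,000.00) = £120.00 + 10.85% × £2,540.00 = £395.59
Social Insurance: cap £115,600.00 − YTD £110,000.00 = £5,600.00 subject; 2.48% × £5,600.00 = £138.88
Pension Levy: 7.2% × £6,200.00 = £446.40
Total: £395.59 + £138.88 + £446.40 = £980.87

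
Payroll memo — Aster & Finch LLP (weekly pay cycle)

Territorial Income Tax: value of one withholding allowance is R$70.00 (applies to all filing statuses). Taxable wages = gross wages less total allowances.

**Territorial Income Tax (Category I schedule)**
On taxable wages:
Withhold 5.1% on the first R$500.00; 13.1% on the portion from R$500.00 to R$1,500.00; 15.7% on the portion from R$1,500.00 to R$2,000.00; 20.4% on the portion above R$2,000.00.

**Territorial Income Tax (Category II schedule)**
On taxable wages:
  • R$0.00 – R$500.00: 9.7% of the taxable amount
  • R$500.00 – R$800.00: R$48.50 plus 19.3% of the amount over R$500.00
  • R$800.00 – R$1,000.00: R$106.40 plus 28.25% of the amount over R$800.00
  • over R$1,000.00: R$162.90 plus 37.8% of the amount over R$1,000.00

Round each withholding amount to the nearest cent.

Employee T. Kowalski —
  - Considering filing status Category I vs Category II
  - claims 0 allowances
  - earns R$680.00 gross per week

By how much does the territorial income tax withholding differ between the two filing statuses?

Territorial Income Tax (Category I): taxable = R$680.00
  R$25.50 + 13.1% × (R$680.00 − R$500.00) = R$25.50 + 13.1% × R$180.00 = R$49.08
Territorial Income Tax (Category II): taxable = R$680.00
  R$48.50 + 19.3% × (R$680.00 − R$500.00) = R$48.50 + 19.3% × R$180.00 = R$83.24
Difference: |R$49.08 − R$83.24| = R$34.16 (higher under Category II)

R$34.16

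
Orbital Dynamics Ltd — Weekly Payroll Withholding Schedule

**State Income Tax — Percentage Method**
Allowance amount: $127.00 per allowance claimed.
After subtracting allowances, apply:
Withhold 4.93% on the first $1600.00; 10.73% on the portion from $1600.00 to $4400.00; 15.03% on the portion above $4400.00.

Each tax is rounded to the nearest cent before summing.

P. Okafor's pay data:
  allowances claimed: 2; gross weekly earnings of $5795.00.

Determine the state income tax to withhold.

$550.81

State Income Tax: taxable = $5795.00 − 2×$127.00 = $5541.00
  $379.32 + 15.03% × ($5541.00 − $4400.00) = $379.32 + 15.03% × $1141.00 = $550.81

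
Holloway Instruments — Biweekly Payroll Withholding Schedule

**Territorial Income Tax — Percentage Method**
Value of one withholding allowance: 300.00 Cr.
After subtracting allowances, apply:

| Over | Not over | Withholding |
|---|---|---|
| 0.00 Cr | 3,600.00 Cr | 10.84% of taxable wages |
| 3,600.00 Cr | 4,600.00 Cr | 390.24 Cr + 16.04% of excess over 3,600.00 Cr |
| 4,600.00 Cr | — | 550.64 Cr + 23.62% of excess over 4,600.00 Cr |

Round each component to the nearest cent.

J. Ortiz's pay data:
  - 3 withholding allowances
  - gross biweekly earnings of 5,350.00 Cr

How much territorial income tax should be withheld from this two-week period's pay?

Territorial Income Tax: taxable = 5,350.00 Cr − 3×300.00 Cr = 4,450.00 Cr
  390.24 Cr + 16.04% × (4,450.00 Cr − 3,600.00 Cr) = 390.24 Cr + 16.04% × 850.00 Cr = 526.58 Cr

526.58 Cr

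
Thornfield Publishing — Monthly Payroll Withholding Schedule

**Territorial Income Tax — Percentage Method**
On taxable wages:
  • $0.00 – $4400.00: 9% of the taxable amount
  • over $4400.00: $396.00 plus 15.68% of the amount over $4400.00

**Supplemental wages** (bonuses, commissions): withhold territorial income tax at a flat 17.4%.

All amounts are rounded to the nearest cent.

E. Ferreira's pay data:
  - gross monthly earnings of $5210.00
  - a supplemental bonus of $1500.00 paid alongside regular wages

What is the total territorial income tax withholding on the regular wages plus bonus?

Territorial Income Tax: taxable = $5210.00
  $396.00 + 15.68% × ($5210.00 − $4400.00) = $396.00 + 15.68% × $810.00 = $523.01
Supplemental (17.4% flat on bonus): 17.4% × $1500.00 = $261.00
Total territorial income tax: $523.01 + $261.00 = $784.01

$784.01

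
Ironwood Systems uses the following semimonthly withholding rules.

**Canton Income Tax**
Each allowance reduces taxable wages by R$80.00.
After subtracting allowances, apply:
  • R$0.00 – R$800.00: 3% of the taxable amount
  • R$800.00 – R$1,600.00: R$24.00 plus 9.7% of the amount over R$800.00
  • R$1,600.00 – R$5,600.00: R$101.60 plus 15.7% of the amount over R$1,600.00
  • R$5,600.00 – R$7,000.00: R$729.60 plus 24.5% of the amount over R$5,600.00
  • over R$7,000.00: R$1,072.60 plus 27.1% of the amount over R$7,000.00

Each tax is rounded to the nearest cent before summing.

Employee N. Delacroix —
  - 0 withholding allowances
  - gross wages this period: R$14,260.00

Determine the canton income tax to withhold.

R$3,040.06

Canton Income Tax: taxable = R$14,260.00
  R$1,072.60 + 27.1% × (R$14,260.00 − R$7,000.00) = R$1,072.60 + 27.1% × R$7,260.00 = R$3,040.06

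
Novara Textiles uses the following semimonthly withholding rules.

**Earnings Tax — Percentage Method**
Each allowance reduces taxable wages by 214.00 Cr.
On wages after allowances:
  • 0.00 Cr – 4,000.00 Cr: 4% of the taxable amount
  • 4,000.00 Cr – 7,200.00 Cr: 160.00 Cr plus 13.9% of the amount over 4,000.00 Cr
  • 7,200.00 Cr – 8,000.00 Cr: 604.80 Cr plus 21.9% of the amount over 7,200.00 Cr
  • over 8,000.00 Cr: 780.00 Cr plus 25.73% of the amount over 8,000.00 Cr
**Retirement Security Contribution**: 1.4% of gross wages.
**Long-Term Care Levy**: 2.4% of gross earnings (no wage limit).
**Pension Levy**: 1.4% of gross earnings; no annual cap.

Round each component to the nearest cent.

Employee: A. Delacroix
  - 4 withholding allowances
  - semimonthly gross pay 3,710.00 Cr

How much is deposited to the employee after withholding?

3,402.92 Cr

Earnings Tax: taxable = 3,710.00 Cr − 4×214.00 Cr = 2,854.00 Cr
  4% × 2,854.00 Cr = 114.16 Cr
Retirement Security Contribution: 1.4% × 3,710.00 Cr = 51.94 Cr
Long-Term Care Levy: 2.4% × 3,710.00 Cr = 89.04 Cr
Pension Levy: 1.4% × 3,710.00 Cr = 51.94 Cr
Total withheld: 114.16 Cr + 51.94 Cr + 89.04 Cr + 51.94 Cr = 307.08 Cr
Net pay: 3,710.00 Cr − 307.08 Cr = 3,402.92 Cr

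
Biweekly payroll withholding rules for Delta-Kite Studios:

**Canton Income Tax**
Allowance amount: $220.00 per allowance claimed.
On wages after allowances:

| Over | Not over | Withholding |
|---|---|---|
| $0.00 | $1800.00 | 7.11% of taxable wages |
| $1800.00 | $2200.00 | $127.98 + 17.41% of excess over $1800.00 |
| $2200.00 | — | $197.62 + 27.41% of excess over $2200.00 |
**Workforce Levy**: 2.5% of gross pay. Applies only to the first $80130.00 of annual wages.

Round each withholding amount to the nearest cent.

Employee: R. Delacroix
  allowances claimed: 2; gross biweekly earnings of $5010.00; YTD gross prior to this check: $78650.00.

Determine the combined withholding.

$884.24

Canton Income Tax: taxable = $5010.00 − 2×$220.00 = $4570.00
  $197.62 + 27.41% × ($4570.00 − $2200.00) = $197.62 + 27.41% × $2370.00 = $847.24
Workforce Levy: cap $80130.00 − YTD $78650.00 = $1480.00 subject; 2.5% × $1480.00 = $37.00
Total: $847.24 + $37.00 = $884.24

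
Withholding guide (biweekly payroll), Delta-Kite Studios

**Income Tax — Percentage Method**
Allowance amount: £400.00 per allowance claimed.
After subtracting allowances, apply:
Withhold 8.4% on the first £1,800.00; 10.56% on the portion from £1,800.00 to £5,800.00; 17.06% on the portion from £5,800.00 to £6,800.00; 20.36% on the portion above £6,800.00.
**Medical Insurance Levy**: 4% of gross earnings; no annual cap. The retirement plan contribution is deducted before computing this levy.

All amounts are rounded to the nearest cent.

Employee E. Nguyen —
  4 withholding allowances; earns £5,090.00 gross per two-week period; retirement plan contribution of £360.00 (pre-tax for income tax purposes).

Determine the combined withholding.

£480.85

Income Tax: taxable = £5,090.00 − £360.00 − 4×£400.00 = £3,130.00
  £151.20 + 10.56% × (£3,130.00 − £1,800.00) = £151.20 + 10.56% × £1,330.00 = £291.65
Medical Insurance Levy: 4% × £4,730.00 = £189.20
Total: £291.65 + £189.20 = £480.85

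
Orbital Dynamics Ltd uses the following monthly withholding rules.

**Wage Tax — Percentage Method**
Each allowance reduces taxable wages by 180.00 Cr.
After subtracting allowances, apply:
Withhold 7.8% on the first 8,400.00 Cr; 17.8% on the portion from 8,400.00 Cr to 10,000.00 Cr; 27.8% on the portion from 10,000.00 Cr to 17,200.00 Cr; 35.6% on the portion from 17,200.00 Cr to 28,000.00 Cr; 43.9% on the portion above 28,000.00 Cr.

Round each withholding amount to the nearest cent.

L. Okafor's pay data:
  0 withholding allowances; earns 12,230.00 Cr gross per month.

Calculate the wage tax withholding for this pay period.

1,559.94 Cr

Wage Tax: taxable = 12,230.00 Cr
  940.00 Cr + 27.8% × (12,230.00 Cr − 10,000.00 Cr) = 940.00 Cr + 27.8% × 2,230.00 Cr = 1,559.94 Cr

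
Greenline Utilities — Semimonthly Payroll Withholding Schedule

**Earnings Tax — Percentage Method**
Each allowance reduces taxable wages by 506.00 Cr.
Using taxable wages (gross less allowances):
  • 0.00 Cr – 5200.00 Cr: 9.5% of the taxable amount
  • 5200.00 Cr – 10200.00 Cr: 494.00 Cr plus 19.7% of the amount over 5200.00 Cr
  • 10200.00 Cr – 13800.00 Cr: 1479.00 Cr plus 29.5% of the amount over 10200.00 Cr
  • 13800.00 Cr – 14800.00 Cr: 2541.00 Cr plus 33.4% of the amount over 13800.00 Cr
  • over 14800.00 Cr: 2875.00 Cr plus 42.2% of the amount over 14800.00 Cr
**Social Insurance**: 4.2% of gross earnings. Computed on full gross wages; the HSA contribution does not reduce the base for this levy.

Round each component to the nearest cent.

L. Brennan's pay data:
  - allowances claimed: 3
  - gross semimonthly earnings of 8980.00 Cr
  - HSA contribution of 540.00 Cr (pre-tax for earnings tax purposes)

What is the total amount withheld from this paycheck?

Earnings Tax: taxable = 8980.00 Cr − 540.00 Cr − 3×506.00 Cr = 6922.00 Cr
  494.00 Cr + 19.7% × (6922.00 Cr − 5200.00 Cr) = 494.00 Cr + 19.7% × 1722.00 Cr = 833.23 Cr
Social Insurance: 4.2% × 8980.00 Cr = 377.16 Cr
Total: 833.23 Cr + 377.16 Cr = 1210.39 Cr

1210.39 Cr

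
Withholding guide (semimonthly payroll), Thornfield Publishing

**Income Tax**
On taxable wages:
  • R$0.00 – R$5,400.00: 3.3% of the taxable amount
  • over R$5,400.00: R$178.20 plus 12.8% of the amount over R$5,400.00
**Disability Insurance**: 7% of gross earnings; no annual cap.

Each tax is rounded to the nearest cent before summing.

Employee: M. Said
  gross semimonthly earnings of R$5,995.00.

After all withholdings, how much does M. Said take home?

Income Tax: taxable = R$5,995.00
  R$178.20 + 12.8% × (R$5,995.00 − R$5,400.00) = R$178.20 + 12.8% × R$595.00 = R$254.36
Disability Insurance: 7% × R$5,995.00 = R$419.65
Total withheld: R$254.36 + R$419.65 = R$674.01
Net pay: R$5,995.00 − R$674.01 = R$5,320.99

R$5,320.99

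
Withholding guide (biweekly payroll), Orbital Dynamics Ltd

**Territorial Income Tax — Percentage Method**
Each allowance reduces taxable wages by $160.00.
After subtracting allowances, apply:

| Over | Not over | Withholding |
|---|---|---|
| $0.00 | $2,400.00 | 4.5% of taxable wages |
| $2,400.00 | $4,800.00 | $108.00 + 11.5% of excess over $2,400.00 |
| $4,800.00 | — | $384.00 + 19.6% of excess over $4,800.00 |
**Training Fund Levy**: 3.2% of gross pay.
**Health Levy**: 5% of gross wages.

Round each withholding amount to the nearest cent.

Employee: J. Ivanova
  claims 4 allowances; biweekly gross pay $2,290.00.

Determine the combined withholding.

Territorial Income Tax: taxable = $2,290.00 − 4×$160.00 = $1,650.00
  4.5% × $1,650.00 = $74.25
Training Fund Levy: 3.2% × $2,290.00 = $73.28
Health Levy: 5% × $2,290.00 = $114.50
Total: $74.25 + $73.28 + $114.50 = $262.03

$262.03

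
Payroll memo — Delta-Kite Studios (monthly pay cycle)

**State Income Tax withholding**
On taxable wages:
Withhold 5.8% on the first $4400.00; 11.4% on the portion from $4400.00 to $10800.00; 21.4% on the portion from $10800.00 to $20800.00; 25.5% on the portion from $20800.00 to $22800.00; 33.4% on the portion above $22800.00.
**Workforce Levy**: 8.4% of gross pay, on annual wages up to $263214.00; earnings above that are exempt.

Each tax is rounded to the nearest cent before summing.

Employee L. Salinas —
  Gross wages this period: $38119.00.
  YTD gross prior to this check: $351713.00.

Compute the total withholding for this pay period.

$8751.35

State Income Tax: taxable = $38119.00
  $3634.80 + 33.4% × ($38119.00 − $22800.00) = $3634.80 + 33.4% × $15319.00 = $8751.35
Workforce Levy: YTD $351713.00 ≥ cap $263214.00 → $0.00
Total: $8751.35 + $0.00 = $8751.35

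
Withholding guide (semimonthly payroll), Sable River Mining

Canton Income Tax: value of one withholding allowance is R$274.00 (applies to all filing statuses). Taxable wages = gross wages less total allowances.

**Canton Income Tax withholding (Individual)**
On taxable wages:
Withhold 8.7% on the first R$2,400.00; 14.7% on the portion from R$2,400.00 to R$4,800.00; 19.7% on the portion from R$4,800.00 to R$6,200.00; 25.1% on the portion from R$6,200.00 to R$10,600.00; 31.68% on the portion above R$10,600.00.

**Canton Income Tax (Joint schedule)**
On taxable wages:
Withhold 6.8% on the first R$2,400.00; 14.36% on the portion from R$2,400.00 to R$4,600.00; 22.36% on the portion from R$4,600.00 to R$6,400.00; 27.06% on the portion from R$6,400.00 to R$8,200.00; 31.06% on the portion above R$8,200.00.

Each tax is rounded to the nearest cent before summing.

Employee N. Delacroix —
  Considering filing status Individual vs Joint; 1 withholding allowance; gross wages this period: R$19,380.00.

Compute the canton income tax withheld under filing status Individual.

Canton Income Tax (Individual): taxable = R$19,380.00 − 1×R$274.00 = R$19,106.00
  R$1,941.80 + 31.68% × (R$19,106.00 − R$10,600.00) = R$1,941.80 + 31.68% × R$8,506.00 = R$4,636.50

R$4,636.50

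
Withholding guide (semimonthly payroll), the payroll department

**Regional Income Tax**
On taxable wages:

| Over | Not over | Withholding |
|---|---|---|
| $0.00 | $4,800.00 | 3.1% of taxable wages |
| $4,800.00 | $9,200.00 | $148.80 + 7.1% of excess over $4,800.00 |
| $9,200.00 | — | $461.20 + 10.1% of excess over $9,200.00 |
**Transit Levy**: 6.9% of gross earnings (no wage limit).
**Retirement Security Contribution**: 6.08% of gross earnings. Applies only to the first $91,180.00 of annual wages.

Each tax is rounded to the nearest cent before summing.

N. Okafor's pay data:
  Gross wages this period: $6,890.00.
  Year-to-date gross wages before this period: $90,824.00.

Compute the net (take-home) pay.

$6,095.76

Regional Income Tax: taxable = $6,890.00
  $148.80 + 7.1% × ($6,890.00 − $4,800.00) = $148.80 + 7.1% × $2,090.00 = $297.19
Transit Levy: 6.9% × $6,890.00 = $475.41
Retirement Security Contribution: cap $91,180.00 − YTD $90,824.00 = $356.00 subject; 6.08% × $356.00 = $21.64
Total withheld: $297.19 + $475.41 + $21.64 = $794.24
Net pay: $6,890.00 − $794.24 = $6,095.76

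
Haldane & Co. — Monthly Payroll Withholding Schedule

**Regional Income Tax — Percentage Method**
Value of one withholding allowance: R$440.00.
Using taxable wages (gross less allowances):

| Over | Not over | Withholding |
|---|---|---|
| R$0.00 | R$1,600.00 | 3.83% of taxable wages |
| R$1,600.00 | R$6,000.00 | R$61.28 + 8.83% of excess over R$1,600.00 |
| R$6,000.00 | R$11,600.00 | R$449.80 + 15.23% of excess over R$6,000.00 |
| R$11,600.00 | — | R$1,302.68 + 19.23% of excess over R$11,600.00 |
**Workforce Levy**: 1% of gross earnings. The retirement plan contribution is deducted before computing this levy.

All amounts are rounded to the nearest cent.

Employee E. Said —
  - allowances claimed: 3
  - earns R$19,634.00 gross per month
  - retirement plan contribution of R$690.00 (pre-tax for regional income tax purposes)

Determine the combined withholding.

R$2,650.54

Regional Income Tax: taxable = R$19,634.00 − R$690.00 − 3×R$440.00 = R$17,624.00
  R$1,302.68 + 19.23% × (R$17,624.00 − R$11,600.00) = R$1,302.68 + 19.23% × R$6,024.00 = R$2,461.10
Workforce Levy: 1% × R$18,944.00 = R$189.44
Total: R$2,461.10 + R$189.44 = R$2,650.54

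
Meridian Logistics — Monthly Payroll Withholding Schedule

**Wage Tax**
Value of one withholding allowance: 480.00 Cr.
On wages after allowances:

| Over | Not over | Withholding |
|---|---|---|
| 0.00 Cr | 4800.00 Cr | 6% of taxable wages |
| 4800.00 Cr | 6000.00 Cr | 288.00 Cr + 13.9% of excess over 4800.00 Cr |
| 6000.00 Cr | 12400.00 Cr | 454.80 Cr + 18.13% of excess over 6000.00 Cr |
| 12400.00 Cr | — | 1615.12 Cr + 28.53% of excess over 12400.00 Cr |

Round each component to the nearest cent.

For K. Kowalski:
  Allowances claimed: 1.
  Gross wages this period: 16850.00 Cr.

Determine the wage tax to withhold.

2747.76 Cr

Wage Tax: taxable = 16850.00 Cr − 1×480.00 Cr = 16370.00 Cr
  1615.12 Cr + 28.53% × (16370.00 Cr − 12400.00 Cr) = 1615.12 Cr + 28.53% × 3970.00 Cr = 2747.76 Cr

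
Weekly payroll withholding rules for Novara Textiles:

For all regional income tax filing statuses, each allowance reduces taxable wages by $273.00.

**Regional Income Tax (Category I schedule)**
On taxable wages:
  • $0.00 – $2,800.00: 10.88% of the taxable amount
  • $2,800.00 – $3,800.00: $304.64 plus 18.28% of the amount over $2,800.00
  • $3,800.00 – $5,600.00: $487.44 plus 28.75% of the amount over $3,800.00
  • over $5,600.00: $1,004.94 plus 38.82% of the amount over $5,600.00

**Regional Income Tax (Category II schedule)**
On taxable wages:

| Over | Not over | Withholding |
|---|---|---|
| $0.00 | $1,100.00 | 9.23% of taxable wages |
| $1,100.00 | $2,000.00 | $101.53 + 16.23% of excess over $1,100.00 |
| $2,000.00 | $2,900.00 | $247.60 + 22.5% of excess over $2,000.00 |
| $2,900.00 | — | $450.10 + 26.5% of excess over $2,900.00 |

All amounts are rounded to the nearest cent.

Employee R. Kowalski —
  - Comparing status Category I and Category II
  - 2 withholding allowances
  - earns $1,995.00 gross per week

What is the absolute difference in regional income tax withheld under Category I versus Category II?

$0.52

Regional Income Tax (Category I): taxable = $1,995.00 − 2×$273.00 = $1,449.00
  10.88% × $1,449.00 = $157.65
Regional Income Tax (Category II): taxable = $1,995.00 − 2×$273.00 = $1,449.00
  $101.53 + 16.23% × ($1,449.00 − $1,100.00) = $101.53 + 16.23% × $349.00 = $158.17
Difference: |$157.65 − $158.17| = $0.52 (higher under Category II)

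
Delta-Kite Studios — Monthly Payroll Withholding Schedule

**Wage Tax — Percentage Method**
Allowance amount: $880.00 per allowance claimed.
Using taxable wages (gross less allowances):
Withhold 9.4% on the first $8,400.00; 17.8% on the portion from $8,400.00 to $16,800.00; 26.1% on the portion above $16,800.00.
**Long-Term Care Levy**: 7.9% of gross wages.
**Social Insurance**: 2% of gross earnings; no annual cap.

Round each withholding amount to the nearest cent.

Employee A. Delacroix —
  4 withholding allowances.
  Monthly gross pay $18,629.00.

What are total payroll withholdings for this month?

$3,828.07

Wage Tax: taxable = $18,629.00 − 4×$880.00 = $15,109.00
  $789.60 + 17.8% × ($15,109.00 − $8,400.00) = $789.60 + 17.8% × $6,709.00 = $1,983.80
Long-Term Care Levy: 7.9% × $18,629.00 = $1,471.69
Social Insurance: 2% × $18,629.00 = $372.58
Total: $1,983.80 + $1,471.69 + $372.58 = $3,828.07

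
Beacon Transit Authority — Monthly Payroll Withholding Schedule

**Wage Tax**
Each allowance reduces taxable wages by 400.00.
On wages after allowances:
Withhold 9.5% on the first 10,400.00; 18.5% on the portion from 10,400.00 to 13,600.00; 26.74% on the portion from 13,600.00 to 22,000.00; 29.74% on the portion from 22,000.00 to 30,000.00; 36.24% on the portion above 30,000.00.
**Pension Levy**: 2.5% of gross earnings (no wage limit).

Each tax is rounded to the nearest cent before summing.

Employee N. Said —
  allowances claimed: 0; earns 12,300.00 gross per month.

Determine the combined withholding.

Wage Tax: taxable = 12,300.00
  988.00 + 18.5% × (12,300.00 − 10,400.00) = 988.00 + 18.5% × 1,900.00 = 1,339.50
Pension Levy: 2.5% × 12,300.00 = 307.50
Total: 1,339.50 + 307.50 = 1,647.00

1,647.00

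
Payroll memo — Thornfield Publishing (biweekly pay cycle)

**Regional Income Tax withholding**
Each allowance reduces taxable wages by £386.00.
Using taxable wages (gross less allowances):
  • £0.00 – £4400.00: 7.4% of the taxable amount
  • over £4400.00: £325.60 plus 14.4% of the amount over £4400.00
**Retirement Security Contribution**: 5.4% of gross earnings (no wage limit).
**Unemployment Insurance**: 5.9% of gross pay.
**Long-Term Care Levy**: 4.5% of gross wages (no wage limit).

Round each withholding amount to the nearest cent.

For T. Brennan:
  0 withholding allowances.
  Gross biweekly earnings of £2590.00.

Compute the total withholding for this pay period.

Regional Income Tax: taxable = £2590.00
  7.4% × £2590.00 = £191.66
Retirement Security Contribution: 5.4% × £2590.00 = £139.86
Unemployment Insurance: 5.9% × £2590.00 = £152.81
Long-Term Care Levy: 4.5% × £2590.00 = £116.55
Total: £191.66 + £139.86 + £152.81 + £116.55 = £600.88

£600.88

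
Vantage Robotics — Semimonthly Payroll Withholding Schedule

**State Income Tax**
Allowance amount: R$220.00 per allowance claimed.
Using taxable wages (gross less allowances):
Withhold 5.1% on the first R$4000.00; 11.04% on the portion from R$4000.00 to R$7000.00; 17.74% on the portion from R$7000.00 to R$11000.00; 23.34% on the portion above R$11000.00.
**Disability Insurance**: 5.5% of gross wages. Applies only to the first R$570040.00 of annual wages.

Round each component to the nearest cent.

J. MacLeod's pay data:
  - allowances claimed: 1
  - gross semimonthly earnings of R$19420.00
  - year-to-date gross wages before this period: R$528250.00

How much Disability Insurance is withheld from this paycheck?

Disability Insurance: 5.5% × R$19420.00 = R$1068.10

R$1068.10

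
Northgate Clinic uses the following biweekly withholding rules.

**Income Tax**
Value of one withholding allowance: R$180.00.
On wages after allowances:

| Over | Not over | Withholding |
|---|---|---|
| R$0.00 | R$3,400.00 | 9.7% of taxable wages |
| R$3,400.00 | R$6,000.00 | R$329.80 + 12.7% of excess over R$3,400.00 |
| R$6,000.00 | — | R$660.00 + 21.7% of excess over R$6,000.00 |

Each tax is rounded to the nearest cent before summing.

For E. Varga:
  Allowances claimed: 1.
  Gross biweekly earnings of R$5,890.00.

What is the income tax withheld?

Income Tax: taxable = R$5,890.00 − 1×R$180.00 = R$5,710.00
  R$329.80 + 12.7% × (R$5,710.00 − R$3,400.00) = R$329.80 + 12.7% × R$2,310.00 = R$623.17

R$623.17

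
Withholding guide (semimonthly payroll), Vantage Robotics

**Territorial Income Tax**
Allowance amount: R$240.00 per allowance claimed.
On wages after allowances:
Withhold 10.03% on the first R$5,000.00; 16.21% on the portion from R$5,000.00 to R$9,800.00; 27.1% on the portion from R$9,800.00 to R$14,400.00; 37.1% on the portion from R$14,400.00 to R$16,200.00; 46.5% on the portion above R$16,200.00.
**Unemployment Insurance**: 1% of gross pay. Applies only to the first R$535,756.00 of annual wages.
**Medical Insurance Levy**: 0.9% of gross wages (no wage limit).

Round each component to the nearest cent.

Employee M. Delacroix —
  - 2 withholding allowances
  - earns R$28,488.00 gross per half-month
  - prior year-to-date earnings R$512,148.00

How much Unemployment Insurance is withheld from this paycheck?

Unemployment Insurance: cap R$535,756.00 − YTD R$512,148.00 = R$23,608.00 subject; 1% × R$23,608.00 = R$236.08

R$236.08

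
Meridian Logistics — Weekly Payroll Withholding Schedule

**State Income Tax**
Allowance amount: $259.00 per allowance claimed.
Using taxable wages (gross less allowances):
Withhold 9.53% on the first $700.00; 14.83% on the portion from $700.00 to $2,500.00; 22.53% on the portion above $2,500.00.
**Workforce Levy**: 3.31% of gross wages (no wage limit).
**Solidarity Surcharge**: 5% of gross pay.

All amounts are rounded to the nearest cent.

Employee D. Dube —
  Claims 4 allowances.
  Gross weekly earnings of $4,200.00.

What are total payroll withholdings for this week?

State Income Tax: taxable = $4,200.00 − 4×$259.00 = $3,164.00
  $333.65 + 22.53% × ($3,164.00 − $2,500.00) = $333.65 + 22.53% × $664.00 = $483.25
Workforce Levy: 3.31% × $4,200.00 = $139.02
Solidarity Surcharge: 5% × $4,200.00 = $210.00
Total: $483.25 + $139.02 + $210.00 = $832.27

$832.27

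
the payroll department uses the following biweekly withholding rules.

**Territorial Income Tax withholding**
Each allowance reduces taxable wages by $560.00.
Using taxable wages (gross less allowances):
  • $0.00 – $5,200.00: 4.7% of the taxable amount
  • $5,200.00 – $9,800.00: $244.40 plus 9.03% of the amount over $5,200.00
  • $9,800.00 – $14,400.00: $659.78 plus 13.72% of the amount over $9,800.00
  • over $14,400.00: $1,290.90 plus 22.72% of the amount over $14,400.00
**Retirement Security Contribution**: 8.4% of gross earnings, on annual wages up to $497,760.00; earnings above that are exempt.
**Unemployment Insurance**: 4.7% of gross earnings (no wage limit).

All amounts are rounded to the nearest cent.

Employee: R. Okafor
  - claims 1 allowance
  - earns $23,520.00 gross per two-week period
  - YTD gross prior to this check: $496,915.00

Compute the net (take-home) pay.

$19,107.85

Territorial Income Tax: taxable = $23,520.00 − 1×$560.00 = $22,960.00
  $1,290.90 + 22.72% × ($22,960.00 − $14,400.00) = $1,290.90 + 22.72% × $8,560.00 = $3,235.73
Retirement Security Contribution: cap $497,760.00 − YTD $496,915.00 = $845.00 subject; 8.4% × $845.00 = $70.98
Unemployment Insurance: 4.7% × $23,520.00 = $1,105.44
Total withheld: $3,235.73 + $70.98 + $1,105.44 = $4,412.15
Net pay: $23,520.00 − $4,412.15 = $19,107.85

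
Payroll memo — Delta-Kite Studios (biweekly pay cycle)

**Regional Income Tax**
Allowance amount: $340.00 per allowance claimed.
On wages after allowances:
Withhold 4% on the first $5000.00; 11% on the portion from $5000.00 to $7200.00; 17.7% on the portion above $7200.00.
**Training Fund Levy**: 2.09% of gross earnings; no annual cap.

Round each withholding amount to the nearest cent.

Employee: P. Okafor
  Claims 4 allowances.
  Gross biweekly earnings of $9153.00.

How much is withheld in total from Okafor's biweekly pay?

$738.26

Regional Income Tax: taxable = $9153.00 − 4×$340.00 = $7793.00
  $442.00 + 17.7% × ($7793.00 − $7200.00) = $442.00 + 17.7% × $593.00 = $546.96
Training Fund Levy: 2.09% × $9153.00 = $191.30
Total: $546.96 + $191.30 = $738.26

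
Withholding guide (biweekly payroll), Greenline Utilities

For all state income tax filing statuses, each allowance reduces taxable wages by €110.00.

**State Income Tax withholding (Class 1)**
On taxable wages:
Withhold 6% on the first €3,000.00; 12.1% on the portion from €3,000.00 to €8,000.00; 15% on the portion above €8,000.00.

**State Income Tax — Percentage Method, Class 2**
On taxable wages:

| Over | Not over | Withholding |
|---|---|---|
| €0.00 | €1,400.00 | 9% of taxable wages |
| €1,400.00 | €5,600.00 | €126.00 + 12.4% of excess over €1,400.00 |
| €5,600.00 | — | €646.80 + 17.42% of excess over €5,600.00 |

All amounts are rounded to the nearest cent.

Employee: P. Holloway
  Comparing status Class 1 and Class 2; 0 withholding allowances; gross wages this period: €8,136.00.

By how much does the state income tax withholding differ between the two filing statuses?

State Income Tax (Class 1): taxable = €8,136.00
  €785.00 + 15% × (€8,136.00 − €8,000.00) = €785.00 + 15% × €136.00 = €805.40
State Income Tax (Class 2): taxable = €8,136.00
  €646.80 + 17.42% × (€8,136.00 − €5,600.00) = €646.80 + 17.42% × €2,536.00 = €1,088.57
Difference: |€805.40 − €1,088.57| = €283.17 (higher under Class 2)

€283.17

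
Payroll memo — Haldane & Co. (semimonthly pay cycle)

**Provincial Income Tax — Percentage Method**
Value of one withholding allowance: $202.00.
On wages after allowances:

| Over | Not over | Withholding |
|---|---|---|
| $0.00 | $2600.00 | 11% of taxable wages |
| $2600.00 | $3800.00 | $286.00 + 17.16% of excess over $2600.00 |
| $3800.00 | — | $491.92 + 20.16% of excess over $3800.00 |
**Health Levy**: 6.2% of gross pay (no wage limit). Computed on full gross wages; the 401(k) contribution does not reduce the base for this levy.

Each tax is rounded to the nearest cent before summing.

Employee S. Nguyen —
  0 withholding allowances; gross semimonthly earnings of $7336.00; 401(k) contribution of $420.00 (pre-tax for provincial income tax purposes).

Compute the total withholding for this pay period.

Provincial Income Tax: taxable = $7336.00 − $420.00 = $6916.00
  $491.92 + 20.16% × ($6916.00 − $3800.00) = $491.92 + 20.16% × $3116.00 = $1120.11
Health Levy: 6.2% × $7336.00 = $454.83
Total: $1120.11 + $454.83 = $1574.94

$1574.94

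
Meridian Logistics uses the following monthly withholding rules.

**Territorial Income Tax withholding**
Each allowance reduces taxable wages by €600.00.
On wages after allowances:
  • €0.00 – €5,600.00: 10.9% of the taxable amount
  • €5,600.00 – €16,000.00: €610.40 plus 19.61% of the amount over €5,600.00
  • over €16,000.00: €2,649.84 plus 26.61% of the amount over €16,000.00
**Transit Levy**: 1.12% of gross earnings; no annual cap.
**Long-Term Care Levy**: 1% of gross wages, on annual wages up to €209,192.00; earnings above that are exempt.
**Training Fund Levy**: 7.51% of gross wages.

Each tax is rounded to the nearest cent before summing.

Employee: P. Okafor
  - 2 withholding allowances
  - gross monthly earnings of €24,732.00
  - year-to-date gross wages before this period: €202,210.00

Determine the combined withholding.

Territorial Income Tax: taxable = €24,732.00 − 2×€600.00 = €23,532.00
  €2,649.84 + 26.61% × (€23,532.00 − €16,000.00) = €2,649.84 + 26.61% × €7,532.00 = €4,654.11
Transit Levy: 1.12% × €24,732.00 = €277.00
Long-Term Care Levy: cap €209,192.00 − YTD €202,210.00 = €6,982.00 subject; 1% × €6,982.00 = €69.82
Training Fund Levy: 7.51% × €24,732.00 = €1,857.37
Total: €4,654.11 + €277.00 + €69.82 + €1,857.37 = €6,858.30

€6,858.30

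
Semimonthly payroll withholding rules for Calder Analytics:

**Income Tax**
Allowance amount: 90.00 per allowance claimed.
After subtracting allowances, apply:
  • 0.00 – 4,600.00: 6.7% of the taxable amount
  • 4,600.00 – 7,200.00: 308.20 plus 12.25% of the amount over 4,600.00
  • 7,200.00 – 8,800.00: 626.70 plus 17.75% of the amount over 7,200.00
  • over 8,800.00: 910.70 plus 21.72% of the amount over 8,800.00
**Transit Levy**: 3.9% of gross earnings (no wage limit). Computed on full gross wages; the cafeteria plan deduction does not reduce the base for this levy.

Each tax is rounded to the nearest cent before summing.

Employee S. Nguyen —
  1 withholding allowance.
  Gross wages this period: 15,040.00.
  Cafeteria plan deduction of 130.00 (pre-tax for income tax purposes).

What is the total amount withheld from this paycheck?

2,804.80

Income Tax: taxable = 15,040.00 − 130.00 − 1×90.00 = 14,820.00
  910.70 + 21.72% × (14,820.00 − 8,800.00) = 910.70 + 21.72% × 6,020.00 = 2,218.24
Transit Levy: 3.9% × 15,040.00 = 586.56
Total: 2,218.24 + 586.56 = 2,804.80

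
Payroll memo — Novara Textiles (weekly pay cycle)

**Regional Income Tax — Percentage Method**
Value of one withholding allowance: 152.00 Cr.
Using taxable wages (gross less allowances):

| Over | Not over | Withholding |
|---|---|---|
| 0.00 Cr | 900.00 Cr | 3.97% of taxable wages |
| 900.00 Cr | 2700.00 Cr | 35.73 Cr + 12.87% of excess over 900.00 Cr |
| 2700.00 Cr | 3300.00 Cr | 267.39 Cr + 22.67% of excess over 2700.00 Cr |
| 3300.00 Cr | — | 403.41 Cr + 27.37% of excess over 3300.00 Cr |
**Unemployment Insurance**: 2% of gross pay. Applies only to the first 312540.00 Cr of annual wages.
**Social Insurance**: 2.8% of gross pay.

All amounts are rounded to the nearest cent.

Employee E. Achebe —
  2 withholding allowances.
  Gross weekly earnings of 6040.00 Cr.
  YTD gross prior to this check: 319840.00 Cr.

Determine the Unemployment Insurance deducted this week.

Unemployment Insurance: YTD 319840.00 Cr ≥ cap 312540.00 Cr → 0.00 Cr

0.00 Cr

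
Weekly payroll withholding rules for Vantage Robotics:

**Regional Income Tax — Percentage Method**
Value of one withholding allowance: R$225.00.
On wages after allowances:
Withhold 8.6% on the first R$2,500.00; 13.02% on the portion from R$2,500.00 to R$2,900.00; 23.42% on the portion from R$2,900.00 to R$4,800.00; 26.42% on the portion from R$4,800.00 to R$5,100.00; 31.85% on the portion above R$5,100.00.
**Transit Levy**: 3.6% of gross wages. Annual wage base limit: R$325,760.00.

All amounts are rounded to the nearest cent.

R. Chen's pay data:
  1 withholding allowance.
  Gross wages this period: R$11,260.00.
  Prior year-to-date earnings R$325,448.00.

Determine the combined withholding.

R$2,692.85

Regional Income Tax: taxable = R$11,260.00 − 1×R$225.00 = R$11,035.00
  R$791.32 + 31.85% × (R$11,035.00 − R$5,100.00) = R$791.32 + 31.85% × R$5,935.00 = R$2,681.62
Transit Levy: cap R$325,760.00 − YTD R$325,448.00 = R$312.00 subject; 3.6% × R$312.00 = R$11.23
Total: R$2,681.62 + R$11.23 = R$2,692.85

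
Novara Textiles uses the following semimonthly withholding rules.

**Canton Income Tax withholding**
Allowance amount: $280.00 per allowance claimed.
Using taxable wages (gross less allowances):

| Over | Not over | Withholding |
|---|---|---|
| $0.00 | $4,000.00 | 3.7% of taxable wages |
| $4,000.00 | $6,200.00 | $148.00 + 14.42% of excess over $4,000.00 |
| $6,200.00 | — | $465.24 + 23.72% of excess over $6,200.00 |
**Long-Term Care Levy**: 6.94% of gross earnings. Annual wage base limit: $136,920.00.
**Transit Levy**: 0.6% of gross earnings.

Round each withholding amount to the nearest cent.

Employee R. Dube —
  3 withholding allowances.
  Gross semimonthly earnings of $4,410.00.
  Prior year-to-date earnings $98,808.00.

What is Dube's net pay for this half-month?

$3,945.40

Canton Income Tax: taxable = $4,410.00 − 3×$280.00 = $3,570.00
  3.7% × $3,570.00 = $132.09
Long-Term Care Levy: 6.94% × $4,410.00 = $306.05
Transit Levy: 0.6% × $4,410.00 = $26.46
Total withheld: $132.09 + $306.05 + $26.46 = $464.60
Net pay: $4,410.00 − $464.60 = $3,945.40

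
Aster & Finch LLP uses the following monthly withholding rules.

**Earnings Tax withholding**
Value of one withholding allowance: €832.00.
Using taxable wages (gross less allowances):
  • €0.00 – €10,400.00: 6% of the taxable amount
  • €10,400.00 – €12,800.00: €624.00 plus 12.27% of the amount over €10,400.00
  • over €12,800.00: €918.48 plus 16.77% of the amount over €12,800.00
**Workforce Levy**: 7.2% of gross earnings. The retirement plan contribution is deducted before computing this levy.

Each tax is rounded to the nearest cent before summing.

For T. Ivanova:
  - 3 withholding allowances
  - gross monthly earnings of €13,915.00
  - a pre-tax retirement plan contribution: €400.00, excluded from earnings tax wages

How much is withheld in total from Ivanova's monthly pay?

Earnings Tax: taxable = €13,915.00 − €400.00 − 3×€832.00 = €11,019.00
  €624.00 + 12.27% × (€11,019.00 − €10,400.00) = €624.00 + 12.27% × €619.00 = €699.95
Workforce Levy: 7.2% × €13,515.00 = €973.08
Total: €699.95 + €973.08 = €1,673.03

€1,673.03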